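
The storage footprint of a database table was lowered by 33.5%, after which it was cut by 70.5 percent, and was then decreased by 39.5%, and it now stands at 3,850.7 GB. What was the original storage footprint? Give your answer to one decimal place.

The overall multiplier applied was 0.665 × 0.295 × 0.605 = 0.118685875.
So the original storage footprint was 3,850.7 ÷ 0.118685875 ≈ 32,444.5 GB.

32,444.5 GB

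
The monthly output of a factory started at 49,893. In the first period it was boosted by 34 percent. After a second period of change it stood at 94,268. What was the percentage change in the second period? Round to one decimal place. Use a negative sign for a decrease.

After the first period: 49,893 × 1.34 = 66856.62.
Second-period multiplier: 94,268 ÷ 66856.62 ≈ 1.41.
That is a change of 41.0%.

41.0%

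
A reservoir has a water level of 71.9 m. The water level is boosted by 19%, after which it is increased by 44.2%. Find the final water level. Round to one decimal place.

123.4 m

Each change multiplies by a factor: 1.19 × 1.442 = 1.71598.
71.9 × 1.71598 = 123.378962 ≈ 123.4.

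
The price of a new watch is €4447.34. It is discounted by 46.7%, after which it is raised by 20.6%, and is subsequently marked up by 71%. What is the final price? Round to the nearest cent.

€4888.45

After the 46.7% decrease: €4447.34 × 0.533 = €2370.43222.
After the 20.6% increase: €2370.43222 × 1.206 = €2858.74125732.
After the 71% increase: €2858.74125732 × 1.71 = €4888.4475500172 ≈ €4888.45.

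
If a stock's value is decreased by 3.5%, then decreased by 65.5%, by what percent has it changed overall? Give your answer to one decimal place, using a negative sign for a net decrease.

A 3.5% decrease multiplies by 0.965.
Then a 65.5% decrease: 0.965 × 0.345 = 0.332925.
Overall factor 0.332925, i.e. -66.7%.

-66.7%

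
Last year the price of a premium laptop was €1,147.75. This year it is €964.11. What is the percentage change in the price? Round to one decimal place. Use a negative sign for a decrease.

Change: €964.11 − €1,147.75 = -€183.64.
Relative to the original: -€183.64 ÷ €1,147.75 = -16.0%.

-16.0%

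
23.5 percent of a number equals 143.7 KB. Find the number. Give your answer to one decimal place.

611.5 KB

143.7 KB ÷ 0.235 ≈ 611.5 KB.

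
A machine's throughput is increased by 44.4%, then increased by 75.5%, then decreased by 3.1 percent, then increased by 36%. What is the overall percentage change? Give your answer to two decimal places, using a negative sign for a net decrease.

The combined multiplier is 1.444 × 1.755 × 0.969 × 1.36 = 3.3396964848.
That corresponds to an increase of 233.97%.

233.97%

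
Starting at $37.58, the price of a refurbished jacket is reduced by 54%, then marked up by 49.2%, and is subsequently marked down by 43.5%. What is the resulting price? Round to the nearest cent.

$14.57

Each change multiplies by a factor: 0.46 × 1.492 × 0.565 = 0.3877708.
$37.58 × 0.3877708 = $14.572426664 ≈ $14.57.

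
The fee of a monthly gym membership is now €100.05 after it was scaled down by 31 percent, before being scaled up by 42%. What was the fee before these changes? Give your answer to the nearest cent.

€102.11

Undoing the 42% increase: €100.05 ÷ 1.42 ≈ €70.457746.
Undoing the 31% decrease: €70.457746 ÷ 0.69 ≈ €102.11.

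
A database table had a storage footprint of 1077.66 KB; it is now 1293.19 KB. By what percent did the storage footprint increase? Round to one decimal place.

Change: 1293.19 − 1077.66 = 215.53.
Relative to the original: 215.53 ÷ 1077.66 ≈ 20.0%.
So the storage footprint increased by 20.0%.

20.0%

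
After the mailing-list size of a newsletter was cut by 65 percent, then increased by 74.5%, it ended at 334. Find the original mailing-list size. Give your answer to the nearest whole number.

Undoing the 74.5% increase: 334 ÷ 1.745 ≈ 191.404011.
Undoing the 65% decrease: 191.404011 ÷ 0.35 ≈ 547.

547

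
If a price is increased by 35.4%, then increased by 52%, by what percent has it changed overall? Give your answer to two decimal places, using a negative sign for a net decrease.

The combined multiplier is 1.354 × 1.52 = 2.05808.
That corresponds to an increase of 105.81%.

105.81%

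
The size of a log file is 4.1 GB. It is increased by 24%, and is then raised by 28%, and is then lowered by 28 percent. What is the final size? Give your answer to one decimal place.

4.7 GB

24% increase: 4.1 × 1.24 = 5.084.
After the 28% increase: 5.084 × 1.28 = 6.50752.
After the 28% decrease: 6.50752 × 0.72 = 4.6854144 ≈ 4.7.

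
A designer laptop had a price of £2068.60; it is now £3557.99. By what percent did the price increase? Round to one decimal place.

Change: £3557.99 − £2068.60 = £1489.39.
Relative to the original: £1489.39 ÷ £2068.60 ≈ 72.0%.
So the price increased by 72.0%.

72.0%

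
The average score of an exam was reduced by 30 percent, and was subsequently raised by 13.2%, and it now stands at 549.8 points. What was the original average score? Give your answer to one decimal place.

693.8 points

Undoing the 13.2% increase: 549.8 ÷ 1.132 ≈ 485.689046.
Undoing the 30% decrease: 485.689046 ÷ 0.7 ≈ 693.8 points.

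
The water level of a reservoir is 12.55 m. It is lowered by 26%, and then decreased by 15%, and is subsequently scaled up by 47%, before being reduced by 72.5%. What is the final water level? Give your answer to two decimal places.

3.19 m

26% decrease: 12.55 × 0.74 = 9.287.
After the 15% decrease: 9.287 × 0.85 = 7.89395.
47% increase: 7.89395 × 1.47 = 11.6041065.
After the 72.5% decrease: 11.6041065 × 0.275 = 3.1911292875 ≈ 3.19.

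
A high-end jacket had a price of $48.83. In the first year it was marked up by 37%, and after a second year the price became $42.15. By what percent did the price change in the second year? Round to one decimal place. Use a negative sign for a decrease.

-37.0%

After the first year: $48.83 × 1.37 = $66.8971.
Second-year multiplier: $42.15 ÷ $66.8971 ≈ 0.63007.
That is a change of -37.0%.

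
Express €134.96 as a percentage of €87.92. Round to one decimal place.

€134.96 ÷ €87.92 ≈ 153.5%.

153.5%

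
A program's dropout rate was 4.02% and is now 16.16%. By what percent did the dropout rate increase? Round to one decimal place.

The change is 16.16 − 4.02 = 12.14 percentage points.
Relative to the original 4.02%, that is 12.14 ÷ 4.02 ≈ 302.0%.
So the dropout rate rose by 302.0%.

302.0%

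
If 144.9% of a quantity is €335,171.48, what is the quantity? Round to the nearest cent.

€231,312.27

€335,171.48 ÷ 1.449 ≈ €231,312.27.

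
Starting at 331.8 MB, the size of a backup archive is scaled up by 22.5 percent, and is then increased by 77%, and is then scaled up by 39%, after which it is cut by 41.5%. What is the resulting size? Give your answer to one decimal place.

585.0 MB

Each change multiplies by a factor: 1.225 × 1.77 × 1.39 × 0.585 = 1.7631124875.
331.8 × 1.7631124875 = 585.0007233525 ≈ 585.0.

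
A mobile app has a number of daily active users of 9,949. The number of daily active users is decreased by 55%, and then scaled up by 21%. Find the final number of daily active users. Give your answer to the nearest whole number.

After the 55% decrease: 9,949 × 0.45 = 4477.05.
After the 21% increase: 4477.05 × 1.21 = 5417.2305 ≈ 5,417.

5,417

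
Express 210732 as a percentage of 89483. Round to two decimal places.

235.50%

210732 ÷ 89483 ≈ 235.50%.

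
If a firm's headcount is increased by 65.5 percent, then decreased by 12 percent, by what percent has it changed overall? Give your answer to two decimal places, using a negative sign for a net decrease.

45.64%

A 65.5% increase multiplies by 1.655.
Then a 12% decrease: 1.655 × 0.88 = 1.4564.
Overall factor 1.4564, i.e. 45.64%.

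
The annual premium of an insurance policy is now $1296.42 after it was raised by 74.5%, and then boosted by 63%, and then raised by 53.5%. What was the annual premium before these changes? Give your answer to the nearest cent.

$296.93

Undoing the 53.5% increase: $1296.42 ÷ 1.535 ≈ $844.57329.
Undoing the 63% increase: $844.57329 ÷ 1.63 ≈ $518.143123.
Undoing the 74.5% increase: $518.143123 ÷ 1.745 ≈ $296.93.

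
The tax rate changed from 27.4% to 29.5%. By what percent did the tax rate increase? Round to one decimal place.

The change is 29.5 − 27.4 = 2.1 percentage points.
Relative to the original 27.4%, that is 2.1 ÷ 27.4 ≈ 7.7%.
So the tax rate rose by 7.7%.

7.7%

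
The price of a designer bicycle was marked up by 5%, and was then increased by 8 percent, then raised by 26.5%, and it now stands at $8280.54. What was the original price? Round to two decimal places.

The overall multiplier applied was 1.05 × 1.08 × 1.265 = 1.43451.
So the original price was $8280.54 ÷ 1.43451 ≈ $5772.38.

$5772.38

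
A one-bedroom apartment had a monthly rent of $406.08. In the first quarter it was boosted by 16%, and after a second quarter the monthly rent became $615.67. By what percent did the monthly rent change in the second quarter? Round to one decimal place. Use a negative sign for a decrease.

After the first quarter: $406.08 × 1.16 = $471.0528.
Second-quarter multiplier: $615.67 ÷ $471.0528 ≈ 1.30701.
That is a change of 30.7%.

30.7%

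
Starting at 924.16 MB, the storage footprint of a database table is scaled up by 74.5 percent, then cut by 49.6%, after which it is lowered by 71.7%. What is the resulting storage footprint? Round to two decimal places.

Each change multiplies by a factor: 1.745 × 0.504 × 0.283 = 0.24889284.
924.16 × 0.24889284 = 230.0168070144 ≈ 230.02.

230.02 MB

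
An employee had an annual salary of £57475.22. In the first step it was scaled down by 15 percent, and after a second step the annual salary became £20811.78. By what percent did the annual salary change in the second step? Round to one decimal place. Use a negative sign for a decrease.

After the first step: £57475.22 × 0.85 = £48853.937.
Second-step multiplier: £20811.78 ÷ £48853.937 ≈ 0.426.
That is a change of -57.4%.

-57.4%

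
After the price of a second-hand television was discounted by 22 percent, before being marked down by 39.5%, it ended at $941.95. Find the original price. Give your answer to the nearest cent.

The overall multiplier applied was 0.78 × 0.605 = 0.4719.
So the original price was $941.95 ÷ 0.4719 ≈ $1,996.08.

$1,996.08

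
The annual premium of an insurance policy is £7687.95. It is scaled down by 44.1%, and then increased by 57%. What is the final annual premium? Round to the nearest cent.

£6747.18

44.1% decrease: £7687.95 × 0.559 = £4297.56405.
After the 57% increase: £4297.56405 × 1.57 = £6747.1755585 ≈ £6747.18.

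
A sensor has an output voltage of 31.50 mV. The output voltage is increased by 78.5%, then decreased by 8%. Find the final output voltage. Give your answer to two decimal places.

Each change multiplies by a factor: 1.785 × 0.92 = 1.6422.
31.50 × 1.6422 = 51.7293 ≈ 51.73.

51.73 mV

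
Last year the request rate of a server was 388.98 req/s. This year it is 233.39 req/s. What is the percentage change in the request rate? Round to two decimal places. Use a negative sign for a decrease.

Change: 233.39 − 388.98 = -155.59.
Relative to the original: -155.59 ÷ 388.98 ≈ -40.00%.

-40.00%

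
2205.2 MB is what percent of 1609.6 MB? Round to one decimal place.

137.0%

2205.2 MB ÷ 1609.6 MB ≈ 137.0%.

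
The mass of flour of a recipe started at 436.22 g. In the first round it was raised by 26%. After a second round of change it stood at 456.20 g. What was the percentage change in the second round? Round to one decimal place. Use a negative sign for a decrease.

After the first round: 436.22 × 1.26 = 549.6372.
Second-round multiplier: 456.20 ÷ 549.6372 ≈ 0.83.
That is a change of -17.0%.

-17.0%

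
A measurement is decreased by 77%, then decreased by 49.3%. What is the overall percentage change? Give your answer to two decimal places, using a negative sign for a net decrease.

The combined multiplier is 0.23 × 0.507 = 0.11661.
That corresponds to a decrease of 88.34%.

-88.34%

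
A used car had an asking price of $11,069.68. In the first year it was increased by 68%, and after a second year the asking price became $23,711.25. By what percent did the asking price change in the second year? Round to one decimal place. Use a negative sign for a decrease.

27.5%

After the first year: $11,069.68 × 1.68 = $18597.0624.
Second-year multiplier: $23,711.25 ÷ $18597.0624 ≈ 1.275.
That is a change of 27.5%.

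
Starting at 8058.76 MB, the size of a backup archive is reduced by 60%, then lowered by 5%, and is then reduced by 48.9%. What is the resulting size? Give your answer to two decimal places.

1564.85 MB

Each change multiplies by a factor: 0.4 × 0.95 × 0.511 = 0.19418.
8058.76 × 0.19418 = 1564.8500168 ≈ 1564.85.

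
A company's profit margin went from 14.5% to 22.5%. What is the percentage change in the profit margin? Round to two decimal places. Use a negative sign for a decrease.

55.17%

The change is 22.5 − 14.5 = 8.0 percentage points.
Relative to the original 14.5%, that is 8.0 ÷ 14.5 ≈ 55.17%.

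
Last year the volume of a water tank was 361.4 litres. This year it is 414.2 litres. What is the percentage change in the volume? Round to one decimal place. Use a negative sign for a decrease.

Change: 414.2 − 361.4 = 52.8.
Relative to the original: 52.8 ÷ 361.4 ≈ 14.6%.

14.6%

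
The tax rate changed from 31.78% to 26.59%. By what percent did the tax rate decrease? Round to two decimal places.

The change is 26.59 − 31.78 = -5.19 percentage points.
Relative to the original 31.78%, that is -5.19 ÷ 31.78 ≈ -16.33%.
So the tax rate fell by 16.33%.

16.33%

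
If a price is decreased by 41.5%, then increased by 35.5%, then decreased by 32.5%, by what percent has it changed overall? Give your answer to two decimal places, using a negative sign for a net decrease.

The combined multiplier is 0.585 × 1.355 × 0.675 = 0.535055625.
That corresponds to a decrease of 46.49%.

-46.49%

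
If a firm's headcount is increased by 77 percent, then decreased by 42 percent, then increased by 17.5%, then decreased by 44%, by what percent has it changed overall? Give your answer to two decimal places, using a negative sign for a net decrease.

The combined multiplier is 1.77 × 0.58 × 1.175 × 0.56 = 0.6755028.
That corresponds to a decrease of 32.45%.

-32.45%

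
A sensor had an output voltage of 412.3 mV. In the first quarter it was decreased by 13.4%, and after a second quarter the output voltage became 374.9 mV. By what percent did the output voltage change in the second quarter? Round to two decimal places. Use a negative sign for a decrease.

After the first quarter: 412.3 × 0.866 = 357.0518.
Second-quarter multiplier: 374.9 ÷ 357.0518 ≈ 1.049988.
That is a change of 5.00%.

5.00%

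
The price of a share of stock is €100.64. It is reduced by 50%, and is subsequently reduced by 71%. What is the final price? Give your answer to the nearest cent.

€14.59

Each change multiplies by a factor: 0.5 × 0.29 = 0.145.
€100.64 × 0.145 = €14.5928 ≈ €14.59.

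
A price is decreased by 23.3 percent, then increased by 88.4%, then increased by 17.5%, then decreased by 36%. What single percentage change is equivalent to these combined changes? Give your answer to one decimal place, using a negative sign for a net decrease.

A 23.3% decrease multiplies by 0.767.
Then an 88.4% increase: 0.767 × 1.884 = 1.445028.
Then a 17.5% increase: 1.445028 × 1.175 = 1.6979079.
Then a 36% decrease: 1.6979079 × 0.64 = 1.086661056.
Overall factor 1.086661056, i.e. 8.7%.

8.7%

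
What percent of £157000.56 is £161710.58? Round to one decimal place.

103.0%

£161710.58 ÷ £157000.56 ≈ 103.0%.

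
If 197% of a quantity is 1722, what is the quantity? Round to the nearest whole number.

874

1722 ÷ 1.97 ≈ 874.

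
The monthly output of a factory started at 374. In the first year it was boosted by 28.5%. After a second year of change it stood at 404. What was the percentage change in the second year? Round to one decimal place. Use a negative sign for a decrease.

-15.9%

After the first year: 374 × 1.285 = 480.59.
Second-year multiplier: 404 ÷ 480.59 ≈ 0.84063.
That is a change of -15.9%.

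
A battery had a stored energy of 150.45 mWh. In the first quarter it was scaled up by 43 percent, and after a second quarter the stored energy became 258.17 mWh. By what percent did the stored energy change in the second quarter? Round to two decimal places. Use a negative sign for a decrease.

After the first quarter: 150.45 × 1.43 = 215.1435.
Second-quarter multiplier: 258.17 ÷ 215.1435 ≈ 1.19999.
That is a change of 20.00%.

20.00%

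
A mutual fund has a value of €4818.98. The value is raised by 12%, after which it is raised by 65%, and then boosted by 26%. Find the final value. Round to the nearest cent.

€11220.90

Apply the 12% increase: €4818.98 × 1.12 = €5397.2576.
65% increase: €5397.2576 × 1.65 = €8905.47504.
26% increase: €8905.47504 × 1.26 = €11220.8985504 ≈ €11220.90.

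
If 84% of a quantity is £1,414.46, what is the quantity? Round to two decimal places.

£1,683.88

£1,414.46 ÷ 0.84 ≈ £1,683.88.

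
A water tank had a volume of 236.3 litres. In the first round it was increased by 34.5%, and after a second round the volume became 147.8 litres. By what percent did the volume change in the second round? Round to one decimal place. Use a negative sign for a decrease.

After the first round: 236.3 × 1.345 = 317.8235.
Second-round multiplier: 147.8 ÷ 317.8235 ≈ 0.46504.
That is a change of -53.5%.

-53.5%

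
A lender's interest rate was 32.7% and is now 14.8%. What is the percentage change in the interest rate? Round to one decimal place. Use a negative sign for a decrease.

The change is 14.8 − 32.7 = -17.9 percentage points.
Relative to the original 32.7%, that is -17.9 ÷ 32.7 ≈ -54.7%.

-54.7%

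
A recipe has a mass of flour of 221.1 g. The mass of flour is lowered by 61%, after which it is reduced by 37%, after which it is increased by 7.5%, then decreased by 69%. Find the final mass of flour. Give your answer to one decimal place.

18.1 g

61% decrease: 221.1 × 0.39 = 86.229.
After the 37% decrease: 86.229 × 0.63 = 54.32427.
Apply the 7.5% increase: 54.32427 × 1.075 = 58.39859025.
After the 69% decrease: 58.39859025 × 0.31 = 18.1035629775 ≈ 18.1.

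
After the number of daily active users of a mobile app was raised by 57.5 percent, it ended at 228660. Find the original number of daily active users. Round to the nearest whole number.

145181

The overall multiplier applied was 1.575.
So the original number of daily active users was 228660 ÷ 1.575 ≈ 145181.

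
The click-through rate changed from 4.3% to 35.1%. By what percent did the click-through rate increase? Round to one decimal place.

716.3%

The change is 35.1 − 4.3 = 30.8 percentage points.
Relative to the original 4.3%, that is 30.8 ÷ 4.3 ≈ 716.3%.
So the click-through rate rose by 716.3%.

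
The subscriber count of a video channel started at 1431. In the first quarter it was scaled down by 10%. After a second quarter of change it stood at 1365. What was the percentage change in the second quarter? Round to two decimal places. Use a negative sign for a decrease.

5.99%

After the first quarter: 1431 × 0.9 = 1287.9.
Second-quarter multiplier: 1365 ÷ 1287.9 ≈ 1.059865.
That is a change of 5.99%.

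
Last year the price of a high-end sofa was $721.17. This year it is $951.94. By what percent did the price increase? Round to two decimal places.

Change: $951.94 − $721.17 = $230.77.
Relative to the original: $230.77 ÷ $721.17 ≈ 32.00%.
So the price increased by 32.00%.

32.00%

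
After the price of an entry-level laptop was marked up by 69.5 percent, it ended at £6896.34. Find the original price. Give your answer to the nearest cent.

The overall multiplier applied was 1.695.
So the original price was £6896.34 ÷ 1.695 ≈ £4068.64.

£4068.64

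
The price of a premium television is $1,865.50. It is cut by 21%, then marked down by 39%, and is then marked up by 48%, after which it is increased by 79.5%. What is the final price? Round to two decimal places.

21% decrease: $1,865.50 × 0.79 = $1473.745.
Apply the 39% decrease: $1473.745 × 0.61 = $898.98445.
After the 48% increase: $898.98445 × 1.48 = $1330.496986.
After the 79.5% increase: $1330.496986 × 1.795 = $2388.24208987 ≈ $2,388.24.

$2,388.24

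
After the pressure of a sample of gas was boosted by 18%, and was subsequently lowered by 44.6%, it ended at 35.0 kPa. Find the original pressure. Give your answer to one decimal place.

53.5 kPa

Undoing the 44.6% decrease: 35.0 ÷ 0.554 ≈ 63.176895.
Undoing the 18% increase: 63.176895 ÷ 1.18 ≈ 53.5 kPa.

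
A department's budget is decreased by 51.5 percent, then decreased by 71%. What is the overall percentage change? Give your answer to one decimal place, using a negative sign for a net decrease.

-85.9%

The combined multiplier is 0.485 × 0.29 = 0.14065.
That corresponds to a decrease of 85.9%.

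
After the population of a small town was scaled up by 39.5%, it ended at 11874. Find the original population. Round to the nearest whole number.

The overall multiplier applied was 1.395.
So the original population was 11874 ÷ 1.395 ≈ 8512.

8512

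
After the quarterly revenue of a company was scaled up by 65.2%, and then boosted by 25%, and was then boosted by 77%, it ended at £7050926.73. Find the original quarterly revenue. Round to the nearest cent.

Undoing the 77% increase: £7050926.73 ÷ 1.77 ≈ £3983574.423729.
Undoing the 25% increase: £3983574.423729 ÷ 1.25 ≈ £3186859.538983.
Undoing the 65.2% increase: £3186859.538983 ÷ 1.652 ≈ £1929091.73.

£1929091.73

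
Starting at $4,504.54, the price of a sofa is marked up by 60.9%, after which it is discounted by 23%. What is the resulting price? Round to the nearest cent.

Each change multiplies by a factor: 1.609 × 0.77 = 1.23893.
$4,504.54 × 1.23893 = $5580.8097422 ≈ $5,580.81.

$5,580.81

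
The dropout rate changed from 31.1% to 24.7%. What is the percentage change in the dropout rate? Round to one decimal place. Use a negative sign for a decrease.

The change is 24.7 − 31.1 = -6.4 percentage points.
Relative to the original 31.1%, that is -6.4 ÷ 31.1 ≈ -20.6%.

-20.6%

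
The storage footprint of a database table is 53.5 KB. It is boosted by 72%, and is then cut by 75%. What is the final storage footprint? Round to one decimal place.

Each change multiplies by a factor: 1.72 × 0.25 = 0.43.
53.5 × 0.43 = 23.005 ≈ 23.0.

23.0 KB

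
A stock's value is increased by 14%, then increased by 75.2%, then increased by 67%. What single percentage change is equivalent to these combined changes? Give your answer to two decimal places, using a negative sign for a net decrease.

The combined multiplier is 1.14 × 1.752 × 1.67 = 3.3354576.
That corresponds to an increase of 233.55%.

233.55%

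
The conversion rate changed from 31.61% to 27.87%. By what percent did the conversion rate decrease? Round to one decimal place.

11.8%

The change is 27.87 − 31.61 = -3.74 percentage points.
Relative to the original 31.61%, that is -3.74 ÷ 31.61 ≈ -11.8%.
So the conversion rate fell by 11.8%.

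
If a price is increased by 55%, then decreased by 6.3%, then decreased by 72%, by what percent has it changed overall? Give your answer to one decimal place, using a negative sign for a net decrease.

-59.3%

The combined multiplier is 1.55 × 0.937 × 0.28 = 0.406658.
That corresponds to a decrease of 59.3%.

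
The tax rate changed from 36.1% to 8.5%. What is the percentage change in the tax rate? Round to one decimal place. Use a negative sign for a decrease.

-76.5%

The change is 8.5 − 36.1 = -27.6 percentage points.
Relative to the original 36.1%, that is -27.6 ÷ 36.1 ≈ -76.5%.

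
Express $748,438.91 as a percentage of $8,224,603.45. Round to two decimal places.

9.10%

$748,438.91 ÷ $8,224,603.45 ≈ 9.10%.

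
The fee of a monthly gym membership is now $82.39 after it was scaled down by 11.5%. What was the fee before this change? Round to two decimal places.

$93.10

The overall multiplier applied was 0.885.
So the original fee was $82.39 ÷ 0.885 ≈ $93.10.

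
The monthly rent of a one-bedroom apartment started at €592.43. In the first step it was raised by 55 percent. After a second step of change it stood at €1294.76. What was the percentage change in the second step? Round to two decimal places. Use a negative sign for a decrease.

41.00%

After the first step: €592.43 × 1.55 = €918.2665.
Second-step multiplier: €1294.76 ÷ €918.2665 ≈ 1.410005.
That is a change of 41.00%.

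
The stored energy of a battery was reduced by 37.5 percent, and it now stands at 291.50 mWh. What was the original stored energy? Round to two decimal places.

466.40 mWh

The overall multiplier applied was 0.625.
So the original stored energy was 291.50 ÷ 0.625 = 466.40 mWh.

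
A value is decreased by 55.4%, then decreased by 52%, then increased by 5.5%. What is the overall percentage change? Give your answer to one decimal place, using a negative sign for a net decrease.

A 55.4% decrease multiplies by 0.446.
Then a 52% decrease: 0.446 × 0.48 = 0.21408.
Then a 5.5% increase: 0.21408 × 1.055 = 0.2258544.
Overall factor 0.2258544, i.e. -77.4%.

-77.4%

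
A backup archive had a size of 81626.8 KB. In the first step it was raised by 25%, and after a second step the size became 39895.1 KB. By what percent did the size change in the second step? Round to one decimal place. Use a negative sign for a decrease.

After the first step: 81626.8 × 1.25 = 102033.5.
Second-step multiplier: 39895.1 ÷ 102033.5 ≈ 0.391.
That is a change of -60.9%.

-60.9%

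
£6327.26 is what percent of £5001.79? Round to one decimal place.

£6327.26 ÷ £5001.79 ≈ 126.5%.

126.5%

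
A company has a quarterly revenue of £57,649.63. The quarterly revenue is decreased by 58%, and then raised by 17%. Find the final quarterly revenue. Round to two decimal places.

£28,329.03

Each change multiplies by a factor: 0.42 × 1.17 = 0.4914.
£57,649.63 × 0.4914 = £28329.028182 ≈ £28,329.03.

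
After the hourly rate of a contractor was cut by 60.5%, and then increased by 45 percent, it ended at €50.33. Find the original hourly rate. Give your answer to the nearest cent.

€87.87

The overall multiplier applied was 0.395 × 1.45 = 0.57275.
So the original hourly rate was €50.33 ÷ 0.57275 ≈ €87.87.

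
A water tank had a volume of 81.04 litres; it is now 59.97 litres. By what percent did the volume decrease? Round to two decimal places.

Change: 59.97 − 81.04 = -21.07.
Relative to the original: -21.07 ÷ 81.04 ≈ -26.00%.
So the volume decreased by 26.00%.

26.00%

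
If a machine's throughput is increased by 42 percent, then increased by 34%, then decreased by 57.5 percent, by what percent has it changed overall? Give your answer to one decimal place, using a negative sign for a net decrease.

A 42% increase multiplies by 1.42.
Then a 34% increase: 1.42 × 1.34 = 1.9028.
Then a 57.5% decrease: 1.9028 × 0.425 = 0.80869.
Overall factor 0.80869, i.e. -19.1%.

-19.1%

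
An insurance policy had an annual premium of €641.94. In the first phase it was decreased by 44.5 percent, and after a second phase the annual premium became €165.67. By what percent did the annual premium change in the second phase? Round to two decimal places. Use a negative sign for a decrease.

-53.50%

After the first phase: €641.94 × 0.555 = €356.2767.
Second-phase multiplier: €165.67 ÷ €356.2767 ≈ 0.465004.
That is a change of -53.50%.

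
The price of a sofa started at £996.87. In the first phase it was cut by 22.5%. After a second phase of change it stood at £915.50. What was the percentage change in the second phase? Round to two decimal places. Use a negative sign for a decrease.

18.50%

After the first phase: £996.87 × 0.775 = £772.57425.
Second-phase multiplier: £915.50 ÷ £772.57425 ≈ 1.184999.
That is a change of 18.50%.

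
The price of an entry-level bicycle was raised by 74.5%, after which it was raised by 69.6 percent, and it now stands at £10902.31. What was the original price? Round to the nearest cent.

£3683.81

The overall multiplier applied was 1.745 × 1.696 = 2.95952.
So the original price was £10902.31 ÷ 2.95952 ≈ £3683.81.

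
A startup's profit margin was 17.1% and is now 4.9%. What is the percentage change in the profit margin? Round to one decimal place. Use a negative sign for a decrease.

-71.3%

The change is 4.9 − 17.1 = -12.2 percentage points.
Relative to the original 17.1%, that is -12.2 ÷ 17.1 ≈ -71.3%.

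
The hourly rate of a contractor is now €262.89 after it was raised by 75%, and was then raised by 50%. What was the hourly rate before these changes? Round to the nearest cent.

€100.15

Undoing the 50% increase: €262.89 ÷ 1.5 = €175.26.
Undoing the 75% increase: €175.26 ÷ 1.75 ≈ €100.15.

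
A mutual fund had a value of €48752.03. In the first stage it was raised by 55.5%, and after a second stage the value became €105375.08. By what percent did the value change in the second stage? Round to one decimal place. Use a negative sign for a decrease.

39.0%

After the first stage: €48752.03 × 1.555 = €75809.40665.
Second-stage multiplier: €105375.08 ÷ €75809.40665 ≈ 1.39.
That is a change of 39.0%.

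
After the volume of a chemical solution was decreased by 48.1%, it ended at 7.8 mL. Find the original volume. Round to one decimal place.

The overall multiplier applied was 0.519.
So the original volume was 7.8 ÷ 0.519 ≈ 15.0 mL.

15.0 mL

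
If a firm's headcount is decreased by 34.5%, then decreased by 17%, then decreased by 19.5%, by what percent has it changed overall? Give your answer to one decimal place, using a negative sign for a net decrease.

The combined multiplier is 0.655 × 0.83 × 0.805 = 0.43763825.
That corresponds to a decrease of 56.2%.

-56.2%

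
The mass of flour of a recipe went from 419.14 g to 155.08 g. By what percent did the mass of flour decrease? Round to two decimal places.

63.00%

Change: 155.08 − 419.14 = -264.06.
Relative to the original: -264.06 ÷ 419.14 ≈ -63.00%.
So the mass of flour decreased by 63.00%.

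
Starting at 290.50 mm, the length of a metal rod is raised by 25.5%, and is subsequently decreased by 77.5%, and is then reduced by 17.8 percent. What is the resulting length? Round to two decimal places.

67.43 mm

Each change multiplies by a factor: 1.255 × 0.225 × 0.822 = 0.23211225.
290.50 × 0.23211225 = 67.428608625 ≈ 67.43.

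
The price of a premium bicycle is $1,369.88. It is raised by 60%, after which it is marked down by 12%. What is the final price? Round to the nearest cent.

$1,928.79

After the 60% increase: $1,369.88 × 1.6 = $2191.808.
Apply the 12% decrease: $2191.808 × 0.88 = $1928.79104 ≈ $1,928.79.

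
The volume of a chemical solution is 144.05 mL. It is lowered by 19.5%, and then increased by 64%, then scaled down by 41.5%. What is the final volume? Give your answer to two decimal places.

111.25 mL

Each change multiplies by a factor: 0.805 × 1.64 × 0.585 = 0.772317.
144.05 × 0.772317 = 111.25226385 ≈ 111.25.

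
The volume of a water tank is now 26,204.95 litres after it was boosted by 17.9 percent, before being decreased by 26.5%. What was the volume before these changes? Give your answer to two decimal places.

Undoing the 26.5% decrease: 26,204.95 ÷ 0.735 ≈ 35652.993197.
Undoing the 17.9% increase: 35652.993197 ÷ 1.179 ≈ 30,240.03 litres.

30,240.03 litres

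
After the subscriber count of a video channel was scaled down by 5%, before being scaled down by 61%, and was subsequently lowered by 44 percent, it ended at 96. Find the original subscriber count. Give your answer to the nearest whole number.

463

Undoing the 44% decrease: 96 ÷ 0.56 ≈ 171.428571.
Undoing the 61% decrease: 171.428571 ÷ 0.39 ≈ 439.560438.
Undoing the 5% decrease: 439.560438 ÷ 0.95 ≈ 463.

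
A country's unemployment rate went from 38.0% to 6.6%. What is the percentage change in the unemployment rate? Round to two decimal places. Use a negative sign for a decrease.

-82.63%

The change is 6.6 − 38.0 = -31.4 percentage points.
Relative to the original 38.0%, that is -31.4 ÷ 38.0 ≈ -82.63%.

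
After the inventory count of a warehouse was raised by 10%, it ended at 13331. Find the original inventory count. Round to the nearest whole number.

12119

The overall multiplier applied was 1.1.
So the original inventory count was 13331 ÷ 1.1 ≈ 12119.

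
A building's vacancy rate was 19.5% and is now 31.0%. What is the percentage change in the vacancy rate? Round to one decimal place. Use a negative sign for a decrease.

The change is 31.0 − 19.5 = 11.5 percentage points.
Relative to the original 19.5%, that is 11.5 ÷ 19.5 ≈ 59.0%.

59.0%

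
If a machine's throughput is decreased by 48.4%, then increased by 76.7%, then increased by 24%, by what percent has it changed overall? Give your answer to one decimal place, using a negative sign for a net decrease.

13.1%

A 48.4% decrease multiplies by 0.516.
Then a 76.7% increase: 0.516 × 1.767 = 0.911772.
Then a 24% increase: 0.911772 × 1.24 = 1.13059728.
Overall factor 1.13059728, i.e. 13.1%.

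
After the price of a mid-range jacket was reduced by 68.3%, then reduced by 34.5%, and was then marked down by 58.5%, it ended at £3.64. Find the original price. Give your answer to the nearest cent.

£42.24

The overall multiplier applied was 0.317 × 0.655 × 0.415 = 0.086168525.
So the original price was £3.64 ÷ 0.086168525 ≈ £42.24.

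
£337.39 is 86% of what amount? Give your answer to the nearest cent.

£392.31

£337.39 ÷ 0.86 ≈ £392.31.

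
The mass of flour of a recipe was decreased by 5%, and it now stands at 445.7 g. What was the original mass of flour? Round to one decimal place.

The overall multiplier applied was 0.95.
So the original mass of flour was 445.7 ÷ 0.95 ≈ 469.2 g.

469.2 g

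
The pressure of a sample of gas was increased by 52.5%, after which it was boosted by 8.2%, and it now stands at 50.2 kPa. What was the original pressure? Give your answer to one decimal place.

The overall multiplier applied was 1.525 × 1.082 = 1.65005.
So the original pressure was 50.2 ÷ 1.65005 ≈ 30.4 kPa.

30.4 kPa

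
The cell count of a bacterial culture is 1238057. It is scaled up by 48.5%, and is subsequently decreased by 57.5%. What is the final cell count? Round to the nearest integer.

781369

Apply the 48.5% increase: 1238057 × 1.485 = 1838514.645.
After the 57.5% decrease: 1838514.645 × 0.425 = 781368.724125 ≈ 781369.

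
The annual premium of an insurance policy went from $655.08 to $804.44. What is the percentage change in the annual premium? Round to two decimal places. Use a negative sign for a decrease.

22.80%

Change: $804.44 − $655.08 = $149.36.
Relative to the original: $149.36 ÷ $655.08 ≈ 22.80%.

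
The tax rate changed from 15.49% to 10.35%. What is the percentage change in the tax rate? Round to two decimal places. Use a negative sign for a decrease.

The change is 10.35 − 15.49 = -5.14 percentage points.
Relative to the original 15.49%, that is -5.14 ÷ 15.49 ≈ -33.18%.

-33.18%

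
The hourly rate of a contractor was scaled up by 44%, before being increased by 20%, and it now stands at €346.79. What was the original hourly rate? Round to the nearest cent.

The overall multiplier applied was 1.44 × 1.2 = 1.728.
So the original hourly rate was €346.79 ÷ 1.728 ≈ €200.69.

€200.69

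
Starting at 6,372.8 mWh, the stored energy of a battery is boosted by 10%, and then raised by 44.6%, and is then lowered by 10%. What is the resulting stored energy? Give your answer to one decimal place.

Each change multiplies by a factor: 1.1 × 1.446 × 0.9 = 1.43154.
6,372.8 × 1.43154 = 9122.918112 ≈ 9,122.9.

9,122.9 mWh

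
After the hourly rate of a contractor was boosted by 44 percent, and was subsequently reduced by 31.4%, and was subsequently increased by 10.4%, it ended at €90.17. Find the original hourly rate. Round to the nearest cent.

Undoing the 10.4% increase: €90.17 ÷ 1.104 ≈ €81.675725.
Undoing the 31.4% decrease: €81.675725 ÷ 0.686 ≈ €119.060824.
Undoing the 44% increase: €119.060824 ÷ 1.44 ≈ €82.68.

€82.68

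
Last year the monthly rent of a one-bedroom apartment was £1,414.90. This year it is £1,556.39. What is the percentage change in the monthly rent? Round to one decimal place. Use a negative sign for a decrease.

Change: £1,556.39 − £1,414.90 = £141.49.
Relative to the original: £141.49 ÷ £1,414.90 = 10.0%.

10.0%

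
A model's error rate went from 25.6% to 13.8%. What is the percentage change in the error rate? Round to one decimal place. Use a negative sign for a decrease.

-46.1%

The change is 13.8 − 25.6 = -11.8 percentage points.
Relative to the original 25.6%, that is -11.8 ÷ 25.6 ≈ -46.1%.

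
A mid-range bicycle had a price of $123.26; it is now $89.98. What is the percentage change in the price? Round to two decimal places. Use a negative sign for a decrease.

-27.00%

Change: $89.98 − $123.26 = -$33.28.
Relative to the original: -$33.28 ÷ $123.26 ≈ -27.00%.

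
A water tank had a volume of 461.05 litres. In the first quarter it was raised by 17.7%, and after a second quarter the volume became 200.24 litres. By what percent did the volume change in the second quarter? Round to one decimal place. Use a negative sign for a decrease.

-63.1%

After the first quarter: 461.05 × 1.177 = 542.65585.
Second-quarter multiplier: 200.24 ÷ 542.65585 ≈ 0.369.
That is a change of -63.1%.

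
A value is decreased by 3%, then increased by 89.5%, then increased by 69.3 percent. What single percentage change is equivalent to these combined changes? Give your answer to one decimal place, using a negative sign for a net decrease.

The combined multiplier is 0.97 × 1.895 × 1.693 = 3.11198795.
That corresponds to an increase of 211.2%.

211.2%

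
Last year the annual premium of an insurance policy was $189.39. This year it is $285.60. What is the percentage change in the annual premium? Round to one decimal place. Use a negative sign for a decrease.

50.8%

Change: $285.60 − $189.39 = $96.21.
Relative to the original: $96.21 ÷ $189.39 ≈ 50.8%.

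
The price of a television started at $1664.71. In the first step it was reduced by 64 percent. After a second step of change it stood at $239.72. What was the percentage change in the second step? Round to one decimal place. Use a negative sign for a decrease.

After the first step: $1664.71 × 0.36 = $599.2956.
Second-step multiplier: $239.72 ÷ $599.2956 ≈ 0.4.
That is a change of -60.0%.

-60.0%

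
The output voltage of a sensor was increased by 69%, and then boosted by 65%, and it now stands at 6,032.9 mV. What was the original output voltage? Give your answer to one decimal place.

The overall multiplier applied was 1.69 × 1.65 = 2.7885.
So the original output voltage was 6,032.9 ÷ 2.7885 ≈ 2,163.5 mV.

2,163.5 mV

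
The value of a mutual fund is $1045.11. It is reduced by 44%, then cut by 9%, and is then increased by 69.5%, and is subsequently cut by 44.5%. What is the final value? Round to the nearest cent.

$501.02

Each change multiplies by a factor: 0.56 × 0.91 × 1.695 × 0.555 = 0.47939346.
$1045.11 × 0.47939346 = $501.0188989806 ≈ $501.02.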